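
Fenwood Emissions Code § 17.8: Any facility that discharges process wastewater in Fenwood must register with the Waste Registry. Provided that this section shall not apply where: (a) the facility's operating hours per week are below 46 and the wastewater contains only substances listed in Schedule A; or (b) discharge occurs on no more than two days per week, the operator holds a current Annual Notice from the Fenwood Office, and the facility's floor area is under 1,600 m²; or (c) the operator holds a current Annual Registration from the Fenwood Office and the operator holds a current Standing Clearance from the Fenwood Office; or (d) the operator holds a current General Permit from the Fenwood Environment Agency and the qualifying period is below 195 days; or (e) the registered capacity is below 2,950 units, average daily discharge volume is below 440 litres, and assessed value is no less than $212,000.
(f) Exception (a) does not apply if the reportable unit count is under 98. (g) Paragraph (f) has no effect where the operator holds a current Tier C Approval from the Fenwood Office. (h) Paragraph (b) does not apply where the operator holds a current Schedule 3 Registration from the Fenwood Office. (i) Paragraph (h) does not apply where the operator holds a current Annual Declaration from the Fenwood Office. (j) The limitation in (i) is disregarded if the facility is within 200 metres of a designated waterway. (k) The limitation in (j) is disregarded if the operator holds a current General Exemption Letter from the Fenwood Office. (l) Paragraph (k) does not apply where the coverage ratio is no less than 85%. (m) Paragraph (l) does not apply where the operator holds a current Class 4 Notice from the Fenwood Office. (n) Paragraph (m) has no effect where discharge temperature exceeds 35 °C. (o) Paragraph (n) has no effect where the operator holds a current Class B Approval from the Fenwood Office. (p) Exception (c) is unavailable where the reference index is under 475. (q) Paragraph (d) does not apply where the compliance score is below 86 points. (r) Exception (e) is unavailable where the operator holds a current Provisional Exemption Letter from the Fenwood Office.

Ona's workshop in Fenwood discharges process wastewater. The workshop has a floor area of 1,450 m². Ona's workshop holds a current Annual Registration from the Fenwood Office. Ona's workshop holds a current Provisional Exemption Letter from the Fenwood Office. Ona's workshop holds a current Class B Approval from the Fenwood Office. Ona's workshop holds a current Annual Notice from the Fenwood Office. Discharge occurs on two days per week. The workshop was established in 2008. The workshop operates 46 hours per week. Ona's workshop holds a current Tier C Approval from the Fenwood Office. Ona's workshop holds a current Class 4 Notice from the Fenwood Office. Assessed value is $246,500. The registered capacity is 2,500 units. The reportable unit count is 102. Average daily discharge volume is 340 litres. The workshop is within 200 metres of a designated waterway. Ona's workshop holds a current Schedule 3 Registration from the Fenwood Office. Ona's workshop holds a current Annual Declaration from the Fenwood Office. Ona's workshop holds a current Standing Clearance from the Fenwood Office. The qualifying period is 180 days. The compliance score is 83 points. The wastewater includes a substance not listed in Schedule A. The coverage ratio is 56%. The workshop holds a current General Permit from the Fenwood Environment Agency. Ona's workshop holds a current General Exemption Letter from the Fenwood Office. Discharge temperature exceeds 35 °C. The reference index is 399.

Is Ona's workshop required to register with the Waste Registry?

Exception (a) does not apply: the facility's operating hours per week are 46, not below 46.
Exception (b)'s conditions are all satisfied: discharge occurs on no more than two days per week; a current Annual Notice is held; the facility's floor area is 1,450 m², under the 1,600 m² limit. Applying paragraphs (h)–(o): (h) is triggered (a current Schedule 3 Registration is held), but is set aside by (i): (i) is engaged — a current Annual Declaration is held. (j) would limit (i) — the workshop is within 200 m of a designated waterway — but (k) sets (j) aside: (k) operates — a current General Exemption Letter is held. (l), which would lift (k), is inapplicable — the coverage ratio is 56%, short of 85%. So (b) applies.
All of (c)'s requirements are met (a current Annual Registration is held; a current Standing Clearance is held). But applying paragraph (p): (p) operates against (c): the reference index is 399, under the 475 limit. Exception (c) does not apply.
All of (d)'s requirements are met (a current General Permit is held; the qualifying period is 180 days, below the 195 days limit). But applying paragraph (q): (q) operates — the compliance score is 83 points, below the 86 points limit. Exception (d) does not apply.
Exception (e)'s conditions are all satisfied: the registered capacity is 2,500 units, below the 2,950 units limit; average daily discharge volume is 340 litres, below the 440 litres limit; assessed value is $246,500, meeting the $212,000 threshold. However, paragraph (r) must be considered: (r) applies — a current Provisional Exemption Letter is held. So (e) is unavailable.

No — exception (b) applies; Ona's workshop is not required to register with the Waste Registry.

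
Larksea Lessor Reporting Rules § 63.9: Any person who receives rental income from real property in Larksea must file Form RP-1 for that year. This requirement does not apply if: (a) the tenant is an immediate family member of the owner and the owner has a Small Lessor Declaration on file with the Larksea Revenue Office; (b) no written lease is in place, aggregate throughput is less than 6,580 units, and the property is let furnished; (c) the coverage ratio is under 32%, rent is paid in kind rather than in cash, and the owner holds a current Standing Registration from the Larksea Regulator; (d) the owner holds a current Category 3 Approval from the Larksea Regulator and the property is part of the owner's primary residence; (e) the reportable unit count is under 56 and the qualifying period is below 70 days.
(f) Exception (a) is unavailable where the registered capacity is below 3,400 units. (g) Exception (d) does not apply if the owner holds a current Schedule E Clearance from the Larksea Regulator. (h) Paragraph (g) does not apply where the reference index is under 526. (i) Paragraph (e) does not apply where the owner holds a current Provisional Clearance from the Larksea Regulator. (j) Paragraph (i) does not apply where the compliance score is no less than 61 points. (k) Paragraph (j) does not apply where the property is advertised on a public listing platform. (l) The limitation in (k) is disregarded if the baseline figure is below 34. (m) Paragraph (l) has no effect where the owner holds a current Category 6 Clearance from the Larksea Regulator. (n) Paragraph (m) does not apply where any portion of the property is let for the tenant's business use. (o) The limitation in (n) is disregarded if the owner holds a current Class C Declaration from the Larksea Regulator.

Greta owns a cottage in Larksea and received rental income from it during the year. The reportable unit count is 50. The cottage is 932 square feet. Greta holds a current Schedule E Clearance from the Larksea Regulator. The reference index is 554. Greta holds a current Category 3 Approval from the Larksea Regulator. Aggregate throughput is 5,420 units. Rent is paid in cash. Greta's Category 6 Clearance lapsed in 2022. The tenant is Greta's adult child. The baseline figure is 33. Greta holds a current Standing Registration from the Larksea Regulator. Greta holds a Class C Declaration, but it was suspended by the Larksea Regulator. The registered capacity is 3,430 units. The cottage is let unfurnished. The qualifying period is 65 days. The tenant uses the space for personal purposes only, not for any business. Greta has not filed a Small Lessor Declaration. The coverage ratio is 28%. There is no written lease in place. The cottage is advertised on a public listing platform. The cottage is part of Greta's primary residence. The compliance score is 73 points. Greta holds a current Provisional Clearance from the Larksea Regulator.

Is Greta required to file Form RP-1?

Exception (a) requires that the owner has a Small Lessor Declaration on file with the Larksea Revenue Office; but no Small Lessor Declaration is on file, so (a) is unavailable.
Exception (b) does not apply: the property is let unfurnished.
Exception (c) does not apply: rent is paid in cash.
Exception (d): a current Category 3 Approval is held; the cottage is part of the primary residence — every condition holds. However, paragraphs (g)–(h) must be considered: (g) operates — a current Schedule E Clearance is held. (h), which would lift (g), is not triggered — the reference index is 554, not under 526. Exception (d) does not apply.
All of (e)'s requirements are met (the reportable unit count is 50, under the 56 limit; the qualifying period is 65 days, below the 70 days limit). Considering the limiting provisions: (i) would limit (e) — a current Provisional Clearance is held — but (j) sets (i) aside: (j) applies — the compliance score is 73 points, meeting the 61 points threshold. (k) would limit (j) — the property is publicly advertised — but (l) sets (k) aside: (l) is triggered — the baseline figure is 33, below the 34 limit. (m) is not engaged (there is no Category 6 Clearance in force), so (l) stands. Exception (e) stands.

No — exception (e) applies; Greta is not required to file Form RP-1.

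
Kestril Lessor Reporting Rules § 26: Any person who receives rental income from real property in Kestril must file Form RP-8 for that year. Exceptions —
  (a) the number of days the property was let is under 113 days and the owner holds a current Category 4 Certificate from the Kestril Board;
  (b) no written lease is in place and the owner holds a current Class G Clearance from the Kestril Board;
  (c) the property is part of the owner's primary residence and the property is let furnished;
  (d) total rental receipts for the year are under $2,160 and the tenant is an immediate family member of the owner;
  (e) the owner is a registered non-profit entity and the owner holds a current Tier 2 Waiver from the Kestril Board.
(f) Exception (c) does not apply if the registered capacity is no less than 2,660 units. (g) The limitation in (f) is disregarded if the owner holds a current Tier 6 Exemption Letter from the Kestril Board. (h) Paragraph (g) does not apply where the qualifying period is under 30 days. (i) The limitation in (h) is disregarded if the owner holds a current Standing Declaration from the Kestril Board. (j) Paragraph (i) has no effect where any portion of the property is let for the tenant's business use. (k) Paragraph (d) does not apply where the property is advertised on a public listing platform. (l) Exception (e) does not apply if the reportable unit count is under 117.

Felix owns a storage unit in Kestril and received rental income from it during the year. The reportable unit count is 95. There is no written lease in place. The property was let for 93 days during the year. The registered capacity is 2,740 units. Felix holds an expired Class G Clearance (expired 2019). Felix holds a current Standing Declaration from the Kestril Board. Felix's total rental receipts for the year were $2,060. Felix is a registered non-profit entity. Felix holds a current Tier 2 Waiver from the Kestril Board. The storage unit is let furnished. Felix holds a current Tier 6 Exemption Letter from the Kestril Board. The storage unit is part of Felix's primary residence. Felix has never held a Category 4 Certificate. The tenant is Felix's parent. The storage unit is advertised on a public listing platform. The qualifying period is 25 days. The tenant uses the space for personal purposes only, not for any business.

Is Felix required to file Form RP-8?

Exception (a) fails — there is no Category 4 Certificate in force.
Exception (b) requires that the owner holds a current Class G Clearance from the Kestril Board; but no current Class G Clearance is held, so (b) is unavailable.
All of (c)'s requirements are met (the storage unit is part of the primary residence; the property is let furnished). Applying paragraphs (f)–(j): (f) would limit (c) — the registered capacity is 2,740 units, meeting the 2,660 units threshold — but (g) sets (f) aside: (g) operates against (f): a current Tier 6 Exemption Letter is held. (h) operates (the qualifying period is 25 days, under the 30 days limit), but is itself disapplied by (i): (i) operates — a current Standing Declaration is held. (j), which would lift (i), is inapplicable — the space is used for personal purposes only. Exception (c) stands.
All of (d)'s requirements are met (total rental receipts for the year are $2,060, under the $2,160 limit; the tenant is an immediate family member). However, paragraph (k) must be considered: (k) operates against (d): the property is publicly advertised. (d) is therefore removed.
Exception (e)'s conditions are all satisfied: Felix is a registered non-profit; a current Tier 2 Waiver is held. Turning to paragraph (l): (l) is triggered — the reportable unit count is 95, under the 117 limit. So (e) is unavailable.

No — exception (c) applies; Felix is not required to file Form RP-8.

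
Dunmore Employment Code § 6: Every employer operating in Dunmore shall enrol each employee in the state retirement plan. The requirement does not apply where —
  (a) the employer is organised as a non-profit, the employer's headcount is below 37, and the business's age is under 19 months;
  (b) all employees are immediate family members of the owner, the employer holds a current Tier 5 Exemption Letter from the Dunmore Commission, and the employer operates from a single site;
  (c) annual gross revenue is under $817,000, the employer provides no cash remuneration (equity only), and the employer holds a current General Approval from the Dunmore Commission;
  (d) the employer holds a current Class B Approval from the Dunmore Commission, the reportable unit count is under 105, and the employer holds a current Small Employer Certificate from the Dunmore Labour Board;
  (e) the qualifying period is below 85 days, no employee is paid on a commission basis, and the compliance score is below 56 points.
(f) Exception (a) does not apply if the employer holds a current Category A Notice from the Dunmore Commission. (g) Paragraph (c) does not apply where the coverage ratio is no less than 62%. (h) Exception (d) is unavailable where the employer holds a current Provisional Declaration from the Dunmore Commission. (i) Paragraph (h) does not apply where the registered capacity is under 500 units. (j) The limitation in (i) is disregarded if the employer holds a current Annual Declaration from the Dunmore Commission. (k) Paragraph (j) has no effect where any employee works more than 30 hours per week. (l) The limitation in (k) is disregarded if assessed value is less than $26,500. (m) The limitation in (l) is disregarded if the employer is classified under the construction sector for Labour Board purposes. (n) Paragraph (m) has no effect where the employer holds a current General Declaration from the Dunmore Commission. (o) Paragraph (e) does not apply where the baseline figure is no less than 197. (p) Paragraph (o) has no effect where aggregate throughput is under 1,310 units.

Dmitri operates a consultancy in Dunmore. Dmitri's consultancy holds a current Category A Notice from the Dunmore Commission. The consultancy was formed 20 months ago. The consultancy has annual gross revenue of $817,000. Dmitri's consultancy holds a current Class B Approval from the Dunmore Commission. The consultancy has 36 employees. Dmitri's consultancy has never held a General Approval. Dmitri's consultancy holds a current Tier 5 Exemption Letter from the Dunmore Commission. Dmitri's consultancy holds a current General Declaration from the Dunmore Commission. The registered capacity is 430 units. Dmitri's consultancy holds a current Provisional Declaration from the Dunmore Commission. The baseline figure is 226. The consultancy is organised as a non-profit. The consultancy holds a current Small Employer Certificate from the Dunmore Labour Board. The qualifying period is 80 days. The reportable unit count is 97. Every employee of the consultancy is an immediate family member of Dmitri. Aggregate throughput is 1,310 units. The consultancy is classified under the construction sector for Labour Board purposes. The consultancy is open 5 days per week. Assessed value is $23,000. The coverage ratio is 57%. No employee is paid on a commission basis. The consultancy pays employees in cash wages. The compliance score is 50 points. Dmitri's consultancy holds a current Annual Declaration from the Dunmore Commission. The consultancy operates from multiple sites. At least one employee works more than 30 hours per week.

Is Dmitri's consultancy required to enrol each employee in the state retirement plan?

Yes — Dmitri's consultancy must enrol each employee in the state retirement plan.

Exception (a) requires that the business's age is under 19 months; but the business's age is 20 months, not under 19 months, so (a) is unavailable.
Exception (b) fails — the employer operates from multiple sites.
Exception (c) requires that annual gross revenue is under $817,000; but annual gross revenue is $817,000, not under $817,000, so (c) is unavailable.
All of (d)'s requirements are met (a current Class B Approval is held; the reportable unit count is 97, under the 105 limit; a current Small Employer Certificate is held). But applying paragraphs (h)–(n): (h) operates against (d): a current Provisional Declaration is held. (i) would limit (h) — the registered capacity is 430 units, under the 500 units limit — but (j) sets (i) aside: (j) is engaged — a current Annual Declaration is held. (k) would limit (j) — at least one employee exceeds 30 hours/week — but (l) sets (k) aside: (l) operates against (k): assessed value is $23,000, less than the $26,500 limit. (m) would limit (l) — the consultancy is classified under the construction sector — but (n) sets (m) aside: (n) operates against (m): a current General Declaration is held. So (d) is unavailable.
Exception (e) is satisfied on its face — the qualifying period is 80 days, below the 85 days limit; no employee is paid on commission; the compliance score is 50 points, below the 56 points limit. But applying paragraphs (o)–(p): (o) is triggered — the baseline figure is 226, meeting the 197 threshold. (p), which would lift (o), is inapplicable — aggregate throughput is 1,310 units, not under 1,310 units. Exception (e) does not apply.
No exception displaces § 6.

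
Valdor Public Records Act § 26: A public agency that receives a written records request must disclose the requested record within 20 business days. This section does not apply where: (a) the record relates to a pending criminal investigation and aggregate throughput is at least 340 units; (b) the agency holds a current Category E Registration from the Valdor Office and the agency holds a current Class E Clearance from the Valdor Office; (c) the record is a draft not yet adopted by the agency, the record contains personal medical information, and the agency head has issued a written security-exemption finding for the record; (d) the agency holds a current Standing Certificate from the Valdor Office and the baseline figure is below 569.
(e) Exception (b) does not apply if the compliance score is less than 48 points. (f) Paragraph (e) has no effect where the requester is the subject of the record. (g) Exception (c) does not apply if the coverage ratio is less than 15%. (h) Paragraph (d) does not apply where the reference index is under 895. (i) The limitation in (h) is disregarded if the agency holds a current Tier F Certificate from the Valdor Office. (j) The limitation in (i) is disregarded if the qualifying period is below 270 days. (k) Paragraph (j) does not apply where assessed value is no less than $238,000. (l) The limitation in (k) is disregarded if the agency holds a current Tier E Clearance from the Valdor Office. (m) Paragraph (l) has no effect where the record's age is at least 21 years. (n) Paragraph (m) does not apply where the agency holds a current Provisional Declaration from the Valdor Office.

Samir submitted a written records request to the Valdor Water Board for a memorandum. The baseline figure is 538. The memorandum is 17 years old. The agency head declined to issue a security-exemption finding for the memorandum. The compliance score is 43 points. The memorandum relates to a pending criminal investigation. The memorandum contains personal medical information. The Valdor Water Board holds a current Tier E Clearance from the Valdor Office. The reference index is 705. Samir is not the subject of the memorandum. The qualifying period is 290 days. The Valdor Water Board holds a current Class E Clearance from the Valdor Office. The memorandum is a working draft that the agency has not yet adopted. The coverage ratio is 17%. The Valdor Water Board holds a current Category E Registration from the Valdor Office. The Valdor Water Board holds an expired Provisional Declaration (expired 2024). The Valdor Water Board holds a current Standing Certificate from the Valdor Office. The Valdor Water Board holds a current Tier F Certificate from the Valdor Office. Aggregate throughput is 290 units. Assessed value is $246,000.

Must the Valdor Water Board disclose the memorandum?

Exception (a) fails — aggregate throughput is 290 units, short of 340 units.
Exception (b) is satisfied on its face — a current Category E Registration is held; a current Class E Clearance is held. But: (e) operates against (b): the compliance score is 43 points, less than the 48 points limit. (f) is not engaged (Samir is not the subject of the memorandum), so (e) stands. Exception (b) does not apply.
Exception (c) does not apply: the agency head declined to issue a security-exemption finding.
Exception (d): a current Standing Certificate is held; the baseline figure is 538, below the 569 limit — every condition holds. Applying paragraphs (h)–(n): (h) would limit (d) — the reference index is 705, under the 895 limit — but (i) sets (h) aside: (i) operates against (h): a current Tier F Certificate is held. (j) is not triggered (the qualifying period is 290 days, not below 270 days), so (i) stands. So (d) applies.

No — exception (d) applies; the Valdor Water Board is not required to disclose the memorandum.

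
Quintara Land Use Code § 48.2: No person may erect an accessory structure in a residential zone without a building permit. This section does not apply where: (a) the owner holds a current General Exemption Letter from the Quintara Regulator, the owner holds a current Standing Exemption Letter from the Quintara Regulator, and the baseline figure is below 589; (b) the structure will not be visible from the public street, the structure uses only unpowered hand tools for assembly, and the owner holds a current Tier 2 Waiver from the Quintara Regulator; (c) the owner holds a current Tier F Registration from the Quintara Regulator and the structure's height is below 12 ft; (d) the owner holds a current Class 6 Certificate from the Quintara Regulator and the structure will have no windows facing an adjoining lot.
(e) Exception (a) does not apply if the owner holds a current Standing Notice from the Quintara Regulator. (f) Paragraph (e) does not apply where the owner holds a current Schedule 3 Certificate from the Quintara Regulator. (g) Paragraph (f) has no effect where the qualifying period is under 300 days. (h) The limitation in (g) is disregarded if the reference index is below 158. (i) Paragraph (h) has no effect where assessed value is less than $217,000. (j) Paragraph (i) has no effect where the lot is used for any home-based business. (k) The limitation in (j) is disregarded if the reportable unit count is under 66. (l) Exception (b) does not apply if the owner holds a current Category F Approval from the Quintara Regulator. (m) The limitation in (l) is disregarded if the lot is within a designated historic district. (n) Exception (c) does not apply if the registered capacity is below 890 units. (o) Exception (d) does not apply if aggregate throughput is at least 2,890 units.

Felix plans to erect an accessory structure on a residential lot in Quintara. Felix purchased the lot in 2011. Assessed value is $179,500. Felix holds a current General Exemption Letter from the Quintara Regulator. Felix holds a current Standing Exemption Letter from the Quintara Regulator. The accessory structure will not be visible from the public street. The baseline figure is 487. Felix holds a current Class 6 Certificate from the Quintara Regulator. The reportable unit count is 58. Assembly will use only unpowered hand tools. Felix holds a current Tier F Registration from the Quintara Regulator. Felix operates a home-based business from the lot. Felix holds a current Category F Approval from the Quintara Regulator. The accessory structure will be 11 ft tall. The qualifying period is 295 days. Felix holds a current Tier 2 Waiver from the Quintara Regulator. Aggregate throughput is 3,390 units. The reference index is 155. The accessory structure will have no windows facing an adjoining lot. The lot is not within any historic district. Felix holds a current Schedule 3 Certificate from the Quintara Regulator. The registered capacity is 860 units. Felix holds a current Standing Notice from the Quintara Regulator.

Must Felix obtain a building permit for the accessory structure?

All of (a)'s requirements are met (a current General Exemption Letter is held; a current Standing Exemption Letter is held; the baseline figure is 487, below the 589 limit). But: (e) is engaged — a current Standing Notice is held. (f) would limit (e) — a current Schedule 3 Certificate is held — but (g) sets (f) aside: (g) operates against (f): the qualifying period is 295 days, under the 300 days limit. (h) would limit (g) — the reference index is 155, below the 158 limit — but (i) sets (h) aside: (i) is triggered — assessed value is $179,500, less than the $217,000 limit. (j) would limit (i) — a home-based business operates on the lot — but (k) sets (j) aside: (k) operates — the reportable unit count is 58, under the 66 limit. (a) is therefore removed.
All of (b)'s requirements are met (the structure will not be visible from the street; assembly uses only hand tools; a current Tier 2 Waiver is held). But applying paragraphs (l)–(m): (l) operates against (b): a current Category F Approval is held. (m) is not triggered (the lot is not in a historic district), so (l) stands. Exception (b) does not apply.
Exception (c)'s conditions are all satisfied: a current Tier F Registration is held; the structure's height is 11 ft, below the 12 ft limit. However, paragraph (n) must be considered: (n) operates against (c): the registered capacity is 860 units, below the 890 units limit. (c) is therefore removed.
Exception (d) is satisfied on its face — a current Class 6 Certificate is held; no windows face an adjoining lot. Turning to paragraph (o): (o) operates — aggregate throughput is 3,390 units, meeting the 2,890 units threshold. Exception (d) does not apply.
None of the exceptions is available; § 48.2 applies in full.

Yes — Felix must obtain a building permit.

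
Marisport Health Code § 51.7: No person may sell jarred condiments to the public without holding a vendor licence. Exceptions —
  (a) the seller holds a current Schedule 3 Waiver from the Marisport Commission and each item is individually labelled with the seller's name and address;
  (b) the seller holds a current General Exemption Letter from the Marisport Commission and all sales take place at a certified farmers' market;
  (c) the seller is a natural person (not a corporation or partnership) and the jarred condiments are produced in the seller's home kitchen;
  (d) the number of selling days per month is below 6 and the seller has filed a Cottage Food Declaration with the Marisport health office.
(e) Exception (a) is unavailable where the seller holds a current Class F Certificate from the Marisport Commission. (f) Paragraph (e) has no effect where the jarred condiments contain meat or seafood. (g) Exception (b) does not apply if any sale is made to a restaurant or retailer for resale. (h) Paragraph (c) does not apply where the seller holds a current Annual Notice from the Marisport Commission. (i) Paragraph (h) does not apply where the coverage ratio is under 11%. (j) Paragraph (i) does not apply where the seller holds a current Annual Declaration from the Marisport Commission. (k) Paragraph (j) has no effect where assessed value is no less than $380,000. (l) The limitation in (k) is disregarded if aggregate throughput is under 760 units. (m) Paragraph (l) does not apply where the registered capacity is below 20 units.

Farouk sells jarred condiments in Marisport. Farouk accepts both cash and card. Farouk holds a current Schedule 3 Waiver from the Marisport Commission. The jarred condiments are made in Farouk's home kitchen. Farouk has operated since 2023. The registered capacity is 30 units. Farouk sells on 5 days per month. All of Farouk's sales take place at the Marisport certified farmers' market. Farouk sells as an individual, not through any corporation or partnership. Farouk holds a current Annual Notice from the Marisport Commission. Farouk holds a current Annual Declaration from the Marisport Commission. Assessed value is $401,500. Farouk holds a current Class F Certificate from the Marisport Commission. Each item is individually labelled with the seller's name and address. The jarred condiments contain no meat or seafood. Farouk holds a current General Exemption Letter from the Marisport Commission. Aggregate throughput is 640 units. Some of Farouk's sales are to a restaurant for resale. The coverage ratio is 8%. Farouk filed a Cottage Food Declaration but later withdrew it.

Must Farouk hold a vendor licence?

Yes — Farouk must hold a vendor licence.

Exception (a) is satisfied on its face — a current Schedule 3 Waiver is held; items are individually labelled. Turning to paragraphs (e)–(f): (e) applies — a current Class F Certificate is held. (f), which would lift (e), does not operate here — the jarred condiments contain no meat or seafood. So (a) is unavailable.
Exception (b) is satisfied on its face — a current General Exemption Letter is held; all sales are at a certified farmers' market. But: (g) applies — some sales are to a restaurant for resale. Exception (b) does not apply.
Exception (c) is satisfied on its face — the seller is a natural person; the jarred condiments are home-kitchen produced. But applying paragraphs (h)–(m): (h) operates against (c): a current Annual Notice is held. (i) applies (the coverage ratio is 8%, under the 11% limit), but is displaced by (j): (j) operates against (i): a current Annual Declaration is held. (k) would limit (j) — assessed value is $401,500, meeting the $380,000 threshold — but (l) sets (k) aside: (l) operates against (k): aggregate throughput is 640 units, under the 760 units limit. (m), which would lift (l), is not triggered — the registered capacity is 30 units, not below 20 units. (c) is therefore removed.
Exception (d) requires that the seller has filed a Cottage Food Declaration with the Marisport health office; but the Cottage Food Declaration was withdrawn, so (d) is unavailable.
Every exception is unavailable, so the rule governs.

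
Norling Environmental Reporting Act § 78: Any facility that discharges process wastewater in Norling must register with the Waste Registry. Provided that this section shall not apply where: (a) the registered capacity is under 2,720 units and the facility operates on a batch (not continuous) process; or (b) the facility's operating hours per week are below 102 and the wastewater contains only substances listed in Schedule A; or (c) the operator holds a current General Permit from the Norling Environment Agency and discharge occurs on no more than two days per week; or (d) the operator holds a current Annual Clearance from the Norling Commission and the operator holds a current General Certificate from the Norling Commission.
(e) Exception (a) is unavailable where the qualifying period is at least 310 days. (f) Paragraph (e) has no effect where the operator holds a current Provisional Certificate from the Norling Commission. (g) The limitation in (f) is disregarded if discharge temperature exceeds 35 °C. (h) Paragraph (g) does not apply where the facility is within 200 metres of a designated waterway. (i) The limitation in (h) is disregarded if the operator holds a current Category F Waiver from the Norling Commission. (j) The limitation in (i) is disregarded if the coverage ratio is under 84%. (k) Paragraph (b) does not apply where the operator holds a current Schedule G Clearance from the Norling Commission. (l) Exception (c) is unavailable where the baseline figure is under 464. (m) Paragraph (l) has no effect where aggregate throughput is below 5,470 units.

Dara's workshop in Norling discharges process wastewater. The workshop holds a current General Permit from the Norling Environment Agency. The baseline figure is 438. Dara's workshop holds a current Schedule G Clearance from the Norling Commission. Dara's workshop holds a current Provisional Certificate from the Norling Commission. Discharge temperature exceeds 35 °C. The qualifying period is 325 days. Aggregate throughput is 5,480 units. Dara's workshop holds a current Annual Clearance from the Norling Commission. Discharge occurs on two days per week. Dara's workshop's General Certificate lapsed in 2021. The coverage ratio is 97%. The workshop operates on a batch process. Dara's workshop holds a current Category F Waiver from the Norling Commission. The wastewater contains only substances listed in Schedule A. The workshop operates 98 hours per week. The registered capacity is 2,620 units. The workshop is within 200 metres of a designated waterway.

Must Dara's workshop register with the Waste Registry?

Yes — Dara's workshop must register with the Waste Registry.

All of (a)'s requirements are met (the registered capacity is 2,620 units, under the 2,720 units limit; the facility operates on a batch process). But applying paragraphs (e)–(j): (e) operates against (a): the qualifying period is 325 days, meeting the 310 days threshold. (f) would limit (e) — a current Provisional Certificate is held — but (g) sets (f) aside: (g) operates against (f): discharge temperature exceeds 35 °C. (h) would limit (g) — the workshop is within 200 m of a designated waterway — but (i) sets (h) aside: (i) operates against (h): a current Category F Waiver is held. (j), which would lift (i), is inapplicable — the coverage ratio is 97%, not under 84%. (a) is therefore removed.
Exception (b)'s conditions are all satisfied: the facility's operating hours per week are 98, below the 102 limit; the wastewater is Schedule-A-only. However, paragraph (k) must be considered: (k) operates — a current Schedule G Clearance is held. (b) is therefore removed.
Exception (c)'s conditions are all satisfied: a current General Permit is held; discharge occurs on no more than two days per week. Turning to paragraphs (l)–(m): (l) operates against (c): the baseline figure is 438, under the 464 limit. (m), which would lift (l), is not engaged — aggregate throughput is 5,480 units, not below 5,470 units. So (c) is unavailable.
Exception (d) does not apply: the General Certificate is not current.
No exception applies. The general rule governs.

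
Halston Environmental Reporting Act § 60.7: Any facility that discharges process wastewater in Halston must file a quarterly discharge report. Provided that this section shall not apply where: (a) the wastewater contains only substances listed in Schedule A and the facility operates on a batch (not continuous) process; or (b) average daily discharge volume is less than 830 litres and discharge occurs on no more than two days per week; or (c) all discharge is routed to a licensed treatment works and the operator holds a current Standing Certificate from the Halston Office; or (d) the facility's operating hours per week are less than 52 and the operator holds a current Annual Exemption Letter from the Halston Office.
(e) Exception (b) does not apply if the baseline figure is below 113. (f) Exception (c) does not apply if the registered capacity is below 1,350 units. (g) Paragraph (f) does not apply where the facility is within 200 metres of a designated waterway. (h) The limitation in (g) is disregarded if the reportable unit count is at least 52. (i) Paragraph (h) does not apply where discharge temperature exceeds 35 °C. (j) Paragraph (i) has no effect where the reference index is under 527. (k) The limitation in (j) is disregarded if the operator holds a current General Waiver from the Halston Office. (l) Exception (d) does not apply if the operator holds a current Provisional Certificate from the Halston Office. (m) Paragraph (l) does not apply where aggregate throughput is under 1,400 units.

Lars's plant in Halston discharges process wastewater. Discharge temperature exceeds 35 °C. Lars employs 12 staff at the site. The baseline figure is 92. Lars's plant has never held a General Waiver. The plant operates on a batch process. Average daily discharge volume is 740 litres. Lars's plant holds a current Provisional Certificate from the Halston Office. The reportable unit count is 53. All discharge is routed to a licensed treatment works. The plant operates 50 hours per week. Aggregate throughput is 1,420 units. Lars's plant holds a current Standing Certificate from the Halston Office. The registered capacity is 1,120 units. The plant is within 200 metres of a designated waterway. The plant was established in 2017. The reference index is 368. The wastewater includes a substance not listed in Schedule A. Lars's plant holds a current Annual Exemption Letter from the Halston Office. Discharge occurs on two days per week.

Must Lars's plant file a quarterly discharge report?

Yes — Lars's plant must file a quarterly discharge report.

Exception (a) fails — the wastewater includes a non-Schedule-A substance.
All of (b)'s requirements are met (average daily discharge volume is 740 litres, less than the 830 litres limit; discharge occurs on no more than two days per week). But applying paragraph (e): (e) is triggered — the baseline figure is 92, below the 113 limit. So (b) is unavailable.
All of (c)'s requirements are met (discharge is routed to a licensed treatment works; a current Standing Certificate is held). But applying paragraphs (f)–(k): (f) is engaged — the registered capacity is 1,120 units, below the 1,350 units limit. (g) operates (the plant is within 200 m of a designated waterway), but is itself disapplied by (h): (h) operates against (g): the reportable unit count is 53, meeting the 52 threshold. (i) would limit (h) — discharge temperature exceeds 35 °C — but (j) sets (i) aside: (j) applies — the reference index is 368, under the 527 limit. (k) is not engaged (the General Waiver is not current), so (j) stands. (c) is therefore removed.
Exception (d) is satisfied on its face — the facility's operating hours per week are 50, less than the 52 limit; a current Annual Exemption Letter is held. Turning to paragraphs (l)–(m): (l) operates against (d): a current Provisional Certificate is held. (m) is inapplicable (aggregate throughput is 1,420 units, not under 1,400 units), so (l) stands. (d) is therefore removed.
No exception is made out. Lars's plant falls within the general rule.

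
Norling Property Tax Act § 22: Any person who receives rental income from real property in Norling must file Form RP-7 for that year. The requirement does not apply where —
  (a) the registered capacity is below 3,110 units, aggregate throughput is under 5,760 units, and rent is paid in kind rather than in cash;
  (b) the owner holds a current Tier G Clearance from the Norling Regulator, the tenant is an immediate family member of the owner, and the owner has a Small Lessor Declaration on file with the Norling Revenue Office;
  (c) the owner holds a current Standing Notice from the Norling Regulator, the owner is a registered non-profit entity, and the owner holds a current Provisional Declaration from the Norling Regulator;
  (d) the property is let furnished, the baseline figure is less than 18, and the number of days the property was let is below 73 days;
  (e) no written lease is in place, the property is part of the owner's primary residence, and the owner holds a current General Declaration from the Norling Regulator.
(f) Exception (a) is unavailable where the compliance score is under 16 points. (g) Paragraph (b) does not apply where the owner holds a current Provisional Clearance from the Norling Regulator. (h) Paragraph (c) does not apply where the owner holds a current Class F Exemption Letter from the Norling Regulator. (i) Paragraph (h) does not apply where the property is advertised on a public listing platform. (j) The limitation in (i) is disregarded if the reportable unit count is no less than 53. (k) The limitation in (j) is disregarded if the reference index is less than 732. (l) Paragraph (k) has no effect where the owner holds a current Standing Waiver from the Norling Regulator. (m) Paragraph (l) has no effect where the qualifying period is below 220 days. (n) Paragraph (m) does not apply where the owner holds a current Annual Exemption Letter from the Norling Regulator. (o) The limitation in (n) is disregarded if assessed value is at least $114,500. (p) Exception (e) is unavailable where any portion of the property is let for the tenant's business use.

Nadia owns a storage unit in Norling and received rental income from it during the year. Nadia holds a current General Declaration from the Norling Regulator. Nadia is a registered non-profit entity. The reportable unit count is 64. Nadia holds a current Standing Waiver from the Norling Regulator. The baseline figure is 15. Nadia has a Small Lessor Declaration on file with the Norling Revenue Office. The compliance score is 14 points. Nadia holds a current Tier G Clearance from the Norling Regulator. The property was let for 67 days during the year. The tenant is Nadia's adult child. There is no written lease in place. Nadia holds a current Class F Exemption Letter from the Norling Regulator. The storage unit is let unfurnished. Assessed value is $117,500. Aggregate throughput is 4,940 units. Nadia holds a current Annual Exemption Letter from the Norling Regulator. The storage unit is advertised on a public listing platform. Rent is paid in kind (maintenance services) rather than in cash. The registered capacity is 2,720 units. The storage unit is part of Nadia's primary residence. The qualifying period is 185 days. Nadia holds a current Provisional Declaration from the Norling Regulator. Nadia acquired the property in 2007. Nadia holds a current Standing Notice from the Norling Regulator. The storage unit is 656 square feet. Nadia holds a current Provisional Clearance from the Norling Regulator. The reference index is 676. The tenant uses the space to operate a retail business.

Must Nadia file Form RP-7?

Exception (a)'s conditions are all satisfied: the registered capacity is 2,720 units, below the 3,110 units limit; aggregate throughput is 4,940 units, under the 5,760 units limit; rent is paid in kind. But applying paragraph (f): (f) operates — the compliance score is 14 points, under the 16 points limit. Exception (a) does not apply.
All of (b)'s requirements are met (a current Tier G Clearance is held; the tenant is an immediate family member; a Small Lessor Declaration is on file). But applying paragraph (g): (g) operates against (b): a current Provisional Clearance is held. Exception (b) does not apply.
All of (c)'s requirements are met (a current Standing Notice is held; Nadia is a registered non-profit; a current Provisional Declaration is held). As to paragraphs (h)–(o): (h) would limit (c) — a current Class F Exemption Letter is held — but (i) sets (h) aside: (i) operates against (h): the property is publicly advertised. (j) operates (the reportable unit count is 64, meeting the 53 threshold), but yields to (k): (k) operates — the reference index is 676, less than the 732 limit. (l) operates (a current Standing Waiver is held), but is overridden by (m): (m) operates against (l): the qualifying period is 185 days, below the 220 days limit. (n) would limit (m) — a current Annual Exemption Letter is held — but (o) sets (n) aside: (o) operates against (n): assessed value is $117,500, meeting the $114,500 threshold. (c) remains available.
Exception (d) fails — the property is let unfurnished.
Exception (e): there is no written lease; the storage unit is part of the primary residence; a current General Declaration is held — every condition holds. But applying paragraph (p): (p) operates — the space is let for business use. So (e) is unavailable.

No — exception (c) applies; Nadia is not required to file Form RP-7.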